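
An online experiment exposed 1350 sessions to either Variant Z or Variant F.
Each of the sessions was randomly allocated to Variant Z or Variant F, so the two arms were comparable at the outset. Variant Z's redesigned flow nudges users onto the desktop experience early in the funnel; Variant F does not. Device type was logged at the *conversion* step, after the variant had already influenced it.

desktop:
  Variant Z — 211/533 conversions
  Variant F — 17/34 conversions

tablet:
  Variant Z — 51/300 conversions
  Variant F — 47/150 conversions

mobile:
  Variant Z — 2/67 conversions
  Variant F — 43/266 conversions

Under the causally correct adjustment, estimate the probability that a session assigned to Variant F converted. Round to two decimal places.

0.24

Device type here is a post-treatment variable shaped by the variant; conditioning on it would introduce bias rather than remove it. The overall comparison is the causal one.
So P(outcome | do(Variant F)) is just the pooled rate for Variant F: 107/450 = 0.238.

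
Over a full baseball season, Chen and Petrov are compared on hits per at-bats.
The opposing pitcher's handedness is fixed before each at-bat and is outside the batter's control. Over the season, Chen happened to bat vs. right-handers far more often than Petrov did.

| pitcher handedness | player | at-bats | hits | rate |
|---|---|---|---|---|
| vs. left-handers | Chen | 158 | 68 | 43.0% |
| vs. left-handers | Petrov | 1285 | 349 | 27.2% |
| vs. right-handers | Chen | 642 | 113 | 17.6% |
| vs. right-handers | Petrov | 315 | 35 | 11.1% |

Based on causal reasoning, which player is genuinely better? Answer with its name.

The imbalance in pitcher handedness arose from how at-bats were allocated, not from anything the player did; and pitcher handedness independently affects the outcome. The pooled gap is confounded — condition on pitcher handedness.
Within each level — vs. left-handers: 43.0% vs 27.2%; vs. right-handers: 17.6% vs 11.1% — Chen is higher every time.

Chen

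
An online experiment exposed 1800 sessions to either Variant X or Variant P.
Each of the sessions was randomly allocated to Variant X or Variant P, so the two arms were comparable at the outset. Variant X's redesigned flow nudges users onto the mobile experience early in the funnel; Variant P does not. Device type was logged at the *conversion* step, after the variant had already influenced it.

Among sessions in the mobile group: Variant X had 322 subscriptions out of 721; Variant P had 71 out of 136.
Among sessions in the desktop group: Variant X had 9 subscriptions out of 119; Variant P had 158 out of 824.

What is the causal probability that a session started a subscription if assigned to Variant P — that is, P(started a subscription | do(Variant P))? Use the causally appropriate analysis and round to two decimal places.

0.24

The distribution of device type is itself part of what the variant does — it is an intermediate outcome. Holding it fixed would remove that part of the effect; the total effect is the pooled difference.
So P(outcome | do(Variant P)) is just the pooled rate for Variant P: 229/960 = 0.239.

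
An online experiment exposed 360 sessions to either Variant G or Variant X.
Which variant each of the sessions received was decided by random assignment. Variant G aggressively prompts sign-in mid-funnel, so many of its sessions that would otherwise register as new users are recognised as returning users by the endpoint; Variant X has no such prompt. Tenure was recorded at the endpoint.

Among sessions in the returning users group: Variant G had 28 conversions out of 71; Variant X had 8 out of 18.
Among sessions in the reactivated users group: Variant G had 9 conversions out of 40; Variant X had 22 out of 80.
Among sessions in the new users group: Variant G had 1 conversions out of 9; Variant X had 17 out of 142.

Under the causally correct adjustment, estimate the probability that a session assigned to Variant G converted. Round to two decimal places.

0.32

User tenure is downstream of the variant. One should not condition on a consequence of treatment, so the overall rates are the right comparison.
So P(outcome | do(Variant G)) is just the pooled rate for Variant G: 38/120 = 0.317.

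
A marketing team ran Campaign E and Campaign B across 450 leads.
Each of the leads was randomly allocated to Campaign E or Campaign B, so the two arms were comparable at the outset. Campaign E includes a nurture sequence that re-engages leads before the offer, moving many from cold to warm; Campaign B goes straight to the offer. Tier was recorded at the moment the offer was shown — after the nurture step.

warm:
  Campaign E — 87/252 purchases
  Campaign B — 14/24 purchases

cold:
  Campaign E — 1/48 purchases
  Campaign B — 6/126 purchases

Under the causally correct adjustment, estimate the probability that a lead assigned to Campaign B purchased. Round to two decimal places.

The distribution of engagement tier is itself part of what the campaign does — it is an intermediate outcome. Holding it fixed would remove that part of the effect; the total effect is the pooled difference.
So P(outcome | do(Campaign B)) is just the pooled rate for Campaign B: 20/150 = 0.133.

0.13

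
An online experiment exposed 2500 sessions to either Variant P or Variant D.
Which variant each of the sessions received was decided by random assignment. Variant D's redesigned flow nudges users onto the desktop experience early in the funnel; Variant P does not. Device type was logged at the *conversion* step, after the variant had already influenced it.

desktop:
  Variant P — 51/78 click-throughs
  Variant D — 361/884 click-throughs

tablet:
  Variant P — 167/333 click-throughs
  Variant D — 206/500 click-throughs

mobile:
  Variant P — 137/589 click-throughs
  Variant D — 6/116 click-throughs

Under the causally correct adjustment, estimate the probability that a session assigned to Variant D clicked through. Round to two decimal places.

0.38

The stratified and pooled comparisons disagree (Variant P wins within each device type; Variant D wins overall), so the answer turns on the causal role of device type.
Stratifying would compare variants among sessions the variants themselves sorted into device type groups — a form of selection on an intermediate. The unconditioned pooled rates give the total causal effect.
So P(outcome | do(Variant D)) is just the pooled rate for Variant D: 573/1500 = 0.382.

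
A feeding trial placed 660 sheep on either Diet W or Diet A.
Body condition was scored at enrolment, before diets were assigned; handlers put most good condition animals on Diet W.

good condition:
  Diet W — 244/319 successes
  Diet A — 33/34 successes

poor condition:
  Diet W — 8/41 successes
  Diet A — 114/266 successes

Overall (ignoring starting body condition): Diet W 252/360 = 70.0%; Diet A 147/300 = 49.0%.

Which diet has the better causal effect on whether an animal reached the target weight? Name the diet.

Diet A

Starting body condition satisfies the back-door criterion: it is not a descendant of the diet, and it blocks the spurious path from diet to outcome. Adjusting for it (i.e., using the within-starting body condition rates) gives the causal effect.
Within each level — good condition: 76.5% vs 97.1%; poor condition: 19.5% vs 42.9% — Diet A is higher every time.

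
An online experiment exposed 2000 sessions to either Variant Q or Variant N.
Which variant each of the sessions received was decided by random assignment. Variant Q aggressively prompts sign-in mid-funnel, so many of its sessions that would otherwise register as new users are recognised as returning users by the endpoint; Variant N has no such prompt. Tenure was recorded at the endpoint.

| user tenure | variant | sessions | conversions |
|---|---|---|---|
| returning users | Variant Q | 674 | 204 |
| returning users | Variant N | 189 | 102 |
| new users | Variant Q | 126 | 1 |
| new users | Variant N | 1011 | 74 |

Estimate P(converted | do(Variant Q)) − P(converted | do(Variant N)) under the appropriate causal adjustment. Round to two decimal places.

+0.11

User tenure is downstream of the variant. One should not condition on a consequence of treatment, so the overall rates are the right comparison.
The causal difference is the pooled difference: 0.256 − 0.147 = +0.110.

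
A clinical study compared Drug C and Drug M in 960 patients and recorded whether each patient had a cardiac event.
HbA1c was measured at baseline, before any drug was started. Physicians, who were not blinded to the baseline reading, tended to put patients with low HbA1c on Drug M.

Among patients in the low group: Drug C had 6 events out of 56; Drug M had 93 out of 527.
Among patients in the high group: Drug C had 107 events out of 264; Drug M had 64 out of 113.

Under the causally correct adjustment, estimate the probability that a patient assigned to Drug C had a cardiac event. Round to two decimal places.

Nothing the drug does changes HbA1c; the imbalance is an allocation artefact. With HbA1c also predicting the outcome, the pooled figure is confounded, and the within-stratum comparison is the causal one.
Standardising Drug C to the population HbA1c mix: 0.607·6/56 + 0.393·107/264 = 0.224.

0.22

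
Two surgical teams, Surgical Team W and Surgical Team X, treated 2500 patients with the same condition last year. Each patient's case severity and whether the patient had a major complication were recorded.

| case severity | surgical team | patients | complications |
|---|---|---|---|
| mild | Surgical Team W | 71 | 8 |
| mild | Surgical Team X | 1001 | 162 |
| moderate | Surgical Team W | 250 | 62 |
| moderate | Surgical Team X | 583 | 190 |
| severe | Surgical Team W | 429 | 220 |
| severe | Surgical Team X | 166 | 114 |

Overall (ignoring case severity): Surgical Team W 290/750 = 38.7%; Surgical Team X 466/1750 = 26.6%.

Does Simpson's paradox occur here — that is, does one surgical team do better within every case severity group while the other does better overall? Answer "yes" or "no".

yes

Within each case severity level (mild 11.3% vs 16.2%; moderate 24.8% vs 32.6%; severe 51.3% vs 68.7%), Surgical Team W has the lower rate every time. Pooled: 38.7% vs 26.6% — Surgical Team X has the lower rate overall. The two comparisons disagree.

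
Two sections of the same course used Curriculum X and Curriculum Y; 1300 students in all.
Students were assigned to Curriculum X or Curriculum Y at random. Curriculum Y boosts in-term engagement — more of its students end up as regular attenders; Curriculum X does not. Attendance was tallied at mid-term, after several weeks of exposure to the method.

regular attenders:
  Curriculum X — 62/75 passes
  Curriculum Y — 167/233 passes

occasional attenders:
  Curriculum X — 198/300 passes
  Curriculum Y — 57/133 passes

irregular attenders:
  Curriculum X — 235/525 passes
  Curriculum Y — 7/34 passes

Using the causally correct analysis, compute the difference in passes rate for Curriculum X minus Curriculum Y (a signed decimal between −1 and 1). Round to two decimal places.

-0.03

The mid-term attendance-specific comparison favours Curriculum X throughout, but the pooled figures favour Curriculum Y. The question is whether to condition on mid-term attendance.
Mid-term attendance lies on the pathway teaching method → mid-term attendance → outcome, so adjusting for it blocks the indirect effect. For the total causal effect of teaching method, use the unadjusted pooled rates.
The causal difference is the pooled difference: 0.550 − 0.578 = -0.028.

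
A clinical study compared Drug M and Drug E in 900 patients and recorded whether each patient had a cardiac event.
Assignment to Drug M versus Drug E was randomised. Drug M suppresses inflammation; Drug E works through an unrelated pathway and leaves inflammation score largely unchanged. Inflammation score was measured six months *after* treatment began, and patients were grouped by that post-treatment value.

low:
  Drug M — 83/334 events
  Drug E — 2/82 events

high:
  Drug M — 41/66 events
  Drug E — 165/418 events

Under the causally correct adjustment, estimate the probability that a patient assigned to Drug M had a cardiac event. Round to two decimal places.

0.31

Inflammation score lies on the pathway drug → inflammation score → outcome, so adjusting for it blocks the indirect effect. For the total causal effect of drug, use the unadjusted pooled rates.
So P(outcome | do(Drug M)) is just the pooled rate for Drug M: 124/400 = 0.310.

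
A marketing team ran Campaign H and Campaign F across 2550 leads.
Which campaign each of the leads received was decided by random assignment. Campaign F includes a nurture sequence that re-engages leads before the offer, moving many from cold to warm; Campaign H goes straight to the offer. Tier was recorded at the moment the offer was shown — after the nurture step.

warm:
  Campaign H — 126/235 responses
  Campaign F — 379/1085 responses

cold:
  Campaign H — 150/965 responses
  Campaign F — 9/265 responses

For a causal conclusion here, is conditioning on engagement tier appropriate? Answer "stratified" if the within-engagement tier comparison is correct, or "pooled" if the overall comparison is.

Campaign H is higher inside every engagement tier stratum but Campaign F is higher in aggregate. Whether to stratify depends on how engagement tier relates to the campaign.
Engagement tier lies on the pathway campaign → engagement tier → outcome, so adjusting for it blocks the indirect effect. For the total causal effect of campaign, use the unadjusted pooled rates.
Pooled: Campaign H 23.0% vs Campaign F 28.7%; Campaign F is higher overall.

pooled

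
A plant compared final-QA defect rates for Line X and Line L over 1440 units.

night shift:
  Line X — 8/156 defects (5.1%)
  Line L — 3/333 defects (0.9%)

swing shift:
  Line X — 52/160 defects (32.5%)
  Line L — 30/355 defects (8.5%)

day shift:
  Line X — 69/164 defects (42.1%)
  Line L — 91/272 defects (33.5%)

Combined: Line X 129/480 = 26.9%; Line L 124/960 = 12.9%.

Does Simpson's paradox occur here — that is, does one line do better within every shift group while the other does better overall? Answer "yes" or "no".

no

Within each shift level (night shift 5.1% vs 0.9%; swing shift 32.5% vs 8.5%; day shift 42.1% vs 33.5%), Line L has the lower rate every time. Pooled: 26.9% vs 12.9% — Line L has the lower rate overall. They agree.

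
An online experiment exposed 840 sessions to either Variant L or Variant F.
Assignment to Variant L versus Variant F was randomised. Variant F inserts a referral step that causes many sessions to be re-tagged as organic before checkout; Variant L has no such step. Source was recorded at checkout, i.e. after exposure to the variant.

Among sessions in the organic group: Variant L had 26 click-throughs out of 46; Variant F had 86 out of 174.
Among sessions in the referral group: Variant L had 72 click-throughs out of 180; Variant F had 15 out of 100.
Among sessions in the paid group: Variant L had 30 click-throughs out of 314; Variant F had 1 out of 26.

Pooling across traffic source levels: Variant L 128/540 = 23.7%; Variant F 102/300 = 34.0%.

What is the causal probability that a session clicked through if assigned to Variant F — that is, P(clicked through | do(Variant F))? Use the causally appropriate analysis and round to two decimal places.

0.34

Traffic source here is a post-treatment variable shaped by the variant; conditioning on it would introduce bias rather than remove it. The overall comparison is the causal one.
So P(outcome | do(Variant F)) is just the pooled rate for Variant F: 102/300 = 0.340.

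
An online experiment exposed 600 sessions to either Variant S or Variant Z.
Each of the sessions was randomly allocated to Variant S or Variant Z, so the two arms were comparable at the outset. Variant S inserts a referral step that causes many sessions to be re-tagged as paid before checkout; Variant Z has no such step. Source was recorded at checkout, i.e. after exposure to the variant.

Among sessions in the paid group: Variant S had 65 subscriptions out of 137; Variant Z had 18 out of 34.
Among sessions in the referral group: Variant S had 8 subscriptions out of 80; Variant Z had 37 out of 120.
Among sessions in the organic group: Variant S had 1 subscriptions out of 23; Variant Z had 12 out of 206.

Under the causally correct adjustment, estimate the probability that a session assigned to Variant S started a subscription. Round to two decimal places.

0.31

The stratified and pooled comparisons disagree (Variant Z wins within each traffic source; Variant S wins overall), so the answer turns on the causal role of traffic source.
Because the variant influences traffic source, traffic source is a post-treatment mediator, not a confounder. Stratifying on it would bias the estimate; the causal effect is the crude pooled difference.
So P(outcome | do(Variant S)) is just the pooled rate for Variant S: 74/240 = 0.308.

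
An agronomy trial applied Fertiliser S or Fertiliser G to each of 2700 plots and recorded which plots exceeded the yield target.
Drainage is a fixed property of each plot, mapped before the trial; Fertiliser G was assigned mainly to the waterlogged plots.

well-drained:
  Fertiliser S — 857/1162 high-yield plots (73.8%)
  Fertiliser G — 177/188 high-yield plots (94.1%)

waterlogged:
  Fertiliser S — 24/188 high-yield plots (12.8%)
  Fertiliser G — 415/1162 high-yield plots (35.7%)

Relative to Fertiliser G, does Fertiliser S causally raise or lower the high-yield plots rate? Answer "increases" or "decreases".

The stratified and pooled comparisons disagree (Fertiliser G wins within each field drainage; Fertiliser S wins overall), so the answer turns on the causal role of field drainage.
Since field drainage is a pre-existing factor (not a product of the fertiliser) and it affects the outcome on its own, it is a confounder. The stratified rates, not the pooled rate, identify the causal effect.
Within each level — well-drained: 73.8% vs 94.1%; waterlogged: 12.8% vs 35.7% — Fertiliser G is higher every time.

decreases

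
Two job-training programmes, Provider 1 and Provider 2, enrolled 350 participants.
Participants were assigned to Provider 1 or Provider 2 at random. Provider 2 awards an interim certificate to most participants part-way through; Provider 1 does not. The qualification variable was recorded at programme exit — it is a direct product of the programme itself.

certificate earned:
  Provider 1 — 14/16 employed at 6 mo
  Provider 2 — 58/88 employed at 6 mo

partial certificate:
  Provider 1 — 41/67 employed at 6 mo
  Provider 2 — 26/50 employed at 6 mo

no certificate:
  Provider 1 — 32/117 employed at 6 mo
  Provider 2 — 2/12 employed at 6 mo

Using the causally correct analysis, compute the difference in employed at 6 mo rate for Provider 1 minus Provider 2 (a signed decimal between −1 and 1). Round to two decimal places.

-0.14

The qualification attained during the programme-specific comparison favours Provider 1 throughout, but the pooled figures favour Provider 2. The question is whether to condition on qualification attained during the programme.
The distribution of qualification attained during the programme is itself part of what the programme does — it is an intermediate outcome. Holding it fixed would remove that part of the effect; the total effect is the pooled difference.
The causal difference is the pooled difference: 0.435 − 0.573 = -0.138.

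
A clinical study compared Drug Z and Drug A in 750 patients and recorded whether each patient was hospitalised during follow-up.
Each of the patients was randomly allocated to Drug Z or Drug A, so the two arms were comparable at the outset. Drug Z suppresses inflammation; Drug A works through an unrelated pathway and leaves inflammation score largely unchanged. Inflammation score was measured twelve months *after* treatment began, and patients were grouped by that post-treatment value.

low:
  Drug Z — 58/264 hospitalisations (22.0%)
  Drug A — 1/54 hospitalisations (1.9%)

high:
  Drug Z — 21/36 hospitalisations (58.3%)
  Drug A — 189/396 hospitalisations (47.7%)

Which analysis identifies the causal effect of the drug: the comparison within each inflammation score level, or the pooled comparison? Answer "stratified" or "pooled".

pooled

The inflammation score-specific comparison favours Drug A throughout, but the pooled figures favour Drug Z. The question is whether to condition on inflammation score.
Inflammation score is downstream of the drug. One should not condition on a consequence of treatment, so the overall rates are the right comparison.
Pooled: Drug Z 26.3% vs Drug A 42.2%; Drug Z is lower overall.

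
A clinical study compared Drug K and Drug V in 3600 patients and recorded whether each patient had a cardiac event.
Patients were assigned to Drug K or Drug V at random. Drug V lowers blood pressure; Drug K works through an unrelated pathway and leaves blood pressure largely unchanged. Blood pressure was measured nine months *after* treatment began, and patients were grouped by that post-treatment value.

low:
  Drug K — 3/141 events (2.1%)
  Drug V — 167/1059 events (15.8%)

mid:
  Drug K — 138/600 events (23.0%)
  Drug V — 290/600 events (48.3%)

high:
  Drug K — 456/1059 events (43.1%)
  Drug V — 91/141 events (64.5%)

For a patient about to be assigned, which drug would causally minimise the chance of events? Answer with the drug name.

Drug V

Blood pressure is downstream of the drug. One should not condition on a consequence of treatment, so the overall rates are the right comparison.
Pooled: Drug K 33.2% vs Drug V 30.4%; Drug V is lower overall.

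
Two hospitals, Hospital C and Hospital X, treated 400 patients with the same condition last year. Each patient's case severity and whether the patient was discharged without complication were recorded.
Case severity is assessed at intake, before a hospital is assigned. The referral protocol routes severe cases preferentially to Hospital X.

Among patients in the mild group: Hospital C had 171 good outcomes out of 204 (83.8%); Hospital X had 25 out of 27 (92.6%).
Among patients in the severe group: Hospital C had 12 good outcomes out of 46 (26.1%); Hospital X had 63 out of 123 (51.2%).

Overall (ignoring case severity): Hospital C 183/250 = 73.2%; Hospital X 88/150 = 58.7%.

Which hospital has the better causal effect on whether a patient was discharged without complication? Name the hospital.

The case severity-specific comparison favours Hospital X throughout, but the pooled figures favour Hospital C. The question is whether to condition on case severity.
Case severity satisfies the back-door criterion: it is not a descendant of the hospital, and it blocks the spurious path from hospital to outcome. Adjusting for it (i.e., using the within-case severity rates) gives the causal effect.
Within each level — mild: 83.8% vs 92.6%; severe: 26.1% vs 51.2% — Hospital X is higher every time.

Hospital X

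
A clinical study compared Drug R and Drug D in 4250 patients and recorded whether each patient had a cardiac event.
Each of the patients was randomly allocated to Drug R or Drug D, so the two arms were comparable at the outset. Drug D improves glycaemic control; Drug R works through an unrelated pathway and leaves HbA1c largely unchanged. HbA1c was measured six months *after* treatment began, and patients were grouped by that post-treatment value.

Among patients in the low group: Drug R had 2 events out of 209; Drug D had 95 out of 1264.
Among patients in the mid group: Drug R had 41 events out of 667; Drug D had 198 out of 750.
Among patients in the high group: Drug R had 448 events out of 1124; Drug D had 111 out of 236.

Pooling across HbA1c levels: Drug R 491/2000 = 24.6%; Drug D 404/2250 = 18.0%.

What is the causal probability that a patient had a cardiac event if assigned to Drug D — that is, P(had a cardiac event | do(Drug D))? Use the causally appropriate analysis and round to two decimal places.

0.18

The stratified and pooled comparisons disagree (Drug R wins within each HbA1c; Drug D wins overall), so the answer turns on the causal role of HbA1c.
HbA1c is recorded after the drug and is itself shifted by it — it sits on the causal path from drug to outcome. Conditioning on a mediator would strip out part of the effect we want; the pooled comparison gives the total causal effect.
So P(outcome | do(Drug D)) is just the pooled rate for Drug D: 404/2250 = 0.180.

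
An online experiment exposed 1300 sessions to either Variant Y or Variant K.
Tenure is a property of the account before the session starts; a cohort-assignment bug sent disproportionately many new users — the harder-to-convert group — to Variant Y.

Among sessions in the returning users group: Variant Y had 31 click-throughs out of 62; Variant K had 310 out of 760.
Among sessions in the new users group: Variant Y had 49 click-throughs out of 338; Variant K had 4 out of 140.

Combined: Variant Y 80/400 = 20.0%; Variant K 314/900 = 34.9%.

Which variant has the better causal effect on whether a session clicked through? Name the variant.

Nothing the variant does changes user tenure; the imbalance is an allocation artefact. With user tenure also predicting the outcome, the pooled figure is confounded, and the within-stratum comparison is the causal one.
Within each level — returning users: 50.0% vs 40.8%; new users: 14.5% vs 2.9% — Variant Y is higher every time.

Variant Y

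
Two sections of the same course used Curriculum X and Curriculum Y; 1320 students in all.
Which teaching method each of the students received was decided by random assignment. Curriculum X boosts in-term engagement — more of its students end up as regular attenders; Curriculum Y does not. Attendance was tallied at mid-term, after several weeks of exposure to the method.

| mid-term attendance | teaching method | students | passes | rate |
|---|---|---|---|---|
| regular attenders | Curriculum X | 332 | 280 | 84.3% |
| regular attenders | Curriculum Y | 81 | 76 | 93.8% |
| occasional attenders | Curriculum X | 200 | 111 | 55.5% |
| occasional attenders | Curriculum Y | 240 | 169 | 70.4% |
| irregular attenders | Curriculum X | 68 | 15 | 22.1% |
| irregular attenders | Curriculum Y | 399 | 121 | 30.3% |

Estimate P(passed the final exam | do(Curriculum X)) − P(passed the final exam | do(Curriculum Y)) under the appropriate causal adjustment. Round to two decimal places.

+0.17

Stratifying would compare teaching methods among students the teaching methods themselves sorted into mid-term attendance groups — a form of selection on an intermediate. The unconditioned pooled rates give the total causal effect.
The causal difference is the pooled difference: 0.677 − 0.508 = +0.168.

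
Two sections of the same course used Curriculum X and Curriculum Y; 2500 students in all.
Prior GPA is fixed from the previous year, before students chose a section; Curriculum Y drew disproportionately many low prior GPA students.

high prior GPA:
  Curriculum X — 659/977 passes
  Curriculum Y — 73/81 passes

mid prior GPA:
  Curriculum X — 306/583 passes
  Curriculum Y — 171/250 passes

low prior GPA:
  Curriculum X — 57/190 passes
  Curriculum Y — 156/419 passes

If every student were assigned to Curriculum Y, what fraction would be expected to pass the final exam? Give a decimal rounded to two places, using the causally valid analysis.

0.70

Nothing the teaching method does changes prior GPA band; the imbalance is an allocation artefact. With prior GPA band also predicting the outcome, the pooled figure is confounded, and the within-stratum comparison is the causal one.
Standardising Curriculum Y to the population prior GPA band mix: 0.423·73/81 + 0.333·171/250 + 0.244·156/419 = 0.700.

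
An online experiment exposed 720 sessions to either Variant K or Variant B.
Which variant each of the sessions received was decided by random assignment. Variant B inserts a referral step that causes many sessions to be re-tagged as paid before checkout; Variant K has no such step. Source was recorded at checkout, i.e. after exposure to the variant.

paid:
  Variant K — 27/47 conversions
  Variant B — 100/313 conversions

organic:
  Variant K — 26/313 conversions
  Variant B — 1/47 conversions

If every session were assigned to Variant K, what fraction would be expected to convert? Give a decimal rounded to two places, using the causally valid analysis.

0.15

The stratified and pooled comparisons disagree (Variant K wins within each traffic source; Variant B wins overall), so the answer turns on the causal role of traffic source.
The distribution of traffic source is itself part of what the variant does — it is an intermediate outcome. Holding it fixed would remove that part of the effect; the total effect is the pooled difference.
So P(outcome | do(Variant K)) is just the pooled rate for Variant K: 53/360 = 0.147.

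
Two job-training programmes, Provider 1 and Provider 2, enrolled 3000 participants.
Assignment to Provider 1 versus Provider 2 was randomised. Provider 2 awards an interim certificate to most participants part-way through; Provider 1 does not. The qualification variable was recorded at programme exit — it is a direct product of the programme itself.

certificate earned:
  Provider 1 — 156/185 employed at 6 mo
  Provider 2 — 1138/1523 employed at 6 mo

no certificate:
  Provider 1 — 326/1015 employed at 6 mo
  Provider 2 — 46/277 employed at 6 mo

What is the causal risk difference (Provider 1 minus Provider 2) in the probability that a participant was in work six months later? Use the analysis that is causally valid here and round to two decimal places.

-0.26

Qualification attained during the programme here is a post-treatment variable shaped by the programme; conditioning on it would introduce bias rather than remove it. The overall comparison is the causal one.
The causal difference is the pooled difference: 0.402 − 0.658 = -0.256.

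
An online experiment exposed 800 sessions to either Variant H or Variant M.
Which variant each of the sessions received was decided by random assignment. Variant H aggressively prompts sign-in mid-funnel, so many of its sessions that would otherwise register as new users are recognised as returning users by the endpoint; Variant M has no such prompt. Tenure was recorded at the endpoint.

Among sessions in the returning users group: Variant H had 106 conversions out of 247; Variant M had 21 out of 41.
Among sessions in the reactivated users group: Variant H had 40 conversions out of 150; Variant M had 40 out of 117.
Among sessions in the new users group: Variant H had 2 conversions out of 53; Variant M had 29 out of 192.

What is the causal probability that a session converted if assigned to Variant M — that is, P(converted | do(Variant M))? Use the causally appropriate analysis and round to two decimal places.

The stratified and pooled comparisons disagree (Variant M wins within each user tenure; Variant H wins overall), so the answer turns on the causal role of user tenure.
User tenure is downstream of the variant. One should not condition on a consequence of treatment, so the overall rates are the right comparison.
So P(outcome | do(Variant M)) is just the pooled rate for Variant M: 90/350 = 0.257.

0.26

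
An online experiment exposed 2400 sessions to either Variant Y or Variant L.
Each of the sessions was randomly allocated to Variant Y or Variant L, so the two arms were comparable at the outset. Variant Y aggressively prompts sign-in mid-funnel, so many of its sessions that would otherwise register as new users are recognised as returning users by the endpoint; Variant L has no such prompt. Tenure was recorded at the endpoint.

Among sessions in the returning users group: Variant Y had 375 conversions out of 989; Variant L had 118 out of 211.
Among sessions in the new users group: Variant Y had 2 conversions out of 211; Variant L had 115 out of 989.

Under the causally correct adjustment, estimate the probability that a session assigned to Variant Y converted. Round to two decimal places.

0.31

The stratified and pooled comparisons disagree (Variant L wins within each user tenure; Variant Y wins overall), so the answer turns on the causal role of user tenure.
Stratifying would compare variants among sessions the variants themselves sorted into user tenure groups — a form of selection on an intermediate. The unconditioned pooled rates give the total causal effect.
So P(outcome | do(Variant Y)) is just the pooled rate for Variant Y: 377/1200 = 0.314.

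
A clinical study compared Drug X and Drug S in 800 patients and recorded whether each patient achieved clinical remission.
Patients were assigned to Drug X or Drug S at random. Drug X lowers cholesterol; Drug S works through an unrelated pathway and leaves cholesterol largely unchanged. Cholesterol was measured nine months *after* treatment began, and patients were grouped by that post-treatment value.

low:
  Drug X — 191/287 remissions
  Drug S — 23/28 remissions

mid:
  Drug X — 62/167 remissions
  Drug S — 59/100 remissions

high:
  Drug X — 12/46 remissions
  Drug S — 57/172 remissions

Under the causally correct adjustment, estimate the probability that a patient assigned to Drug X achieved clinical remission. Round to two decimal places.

0.53

Cholesterol is downstream of the drug. One should not condition on a consequence of treatment, so the overall rates are the right comparison.
So P(outcome | do(Drug X)) is just the pooled rate for Drug X: 265/500 = 0.530.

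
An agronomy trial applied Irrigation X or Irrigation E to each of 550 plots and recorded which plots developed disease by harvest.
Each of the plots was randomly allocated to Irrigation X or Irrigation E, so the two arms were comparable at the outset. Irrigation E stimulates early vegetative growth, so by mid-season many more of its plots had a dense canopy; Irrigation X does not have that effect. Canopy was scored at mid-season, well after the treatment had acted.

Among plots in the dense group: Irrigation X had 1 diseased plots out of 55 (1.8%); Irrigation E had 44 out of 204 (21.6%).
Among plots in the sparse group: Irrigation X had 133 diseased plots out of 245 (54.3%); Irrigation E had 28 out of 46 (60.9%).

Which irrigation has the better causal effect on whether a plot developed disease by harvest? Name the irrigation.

Irrigation E

The stratified and pooled comparisons disagree (Irrigation X wins within each mid-season canopy; Irrigation E wins overall), so the answer turns on the causal role of mid-season canopy.
Mid-season canopy here is a post-treatment variable shaped by the irrigation; conditioning on it would introduce bias rather than remove it. The overall comparison is the causal one.
Pooled: Irrigation X 44.7% vs Irrigation E 28.8%; Irrigation E is lower overall.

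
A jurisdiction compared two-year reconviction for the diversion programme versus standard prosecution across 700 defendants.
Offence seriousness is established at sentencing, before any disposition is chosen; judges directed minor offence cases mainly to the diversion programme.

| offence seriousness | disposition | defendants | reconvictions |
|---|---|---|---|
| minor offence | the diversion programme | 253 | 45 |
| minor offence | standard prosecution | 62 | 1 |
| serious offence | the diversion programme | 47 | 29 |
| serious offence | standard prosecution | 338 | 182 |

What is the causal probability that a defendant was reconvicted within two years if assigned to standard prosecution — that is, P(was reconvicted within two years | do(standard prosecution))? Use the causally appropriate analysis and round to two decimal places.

The imbalance in offence seriousness arose from how defendants were allocated, not from anything the disposition did; and offence seriousness independently affects the outcome. The pooled gap is confounded — condition on offence seriousness.
Standardising standard prosecution to the population offence seriousness mix: 0.450·1/62 + 0.550·182/338 = 0.303.

0.30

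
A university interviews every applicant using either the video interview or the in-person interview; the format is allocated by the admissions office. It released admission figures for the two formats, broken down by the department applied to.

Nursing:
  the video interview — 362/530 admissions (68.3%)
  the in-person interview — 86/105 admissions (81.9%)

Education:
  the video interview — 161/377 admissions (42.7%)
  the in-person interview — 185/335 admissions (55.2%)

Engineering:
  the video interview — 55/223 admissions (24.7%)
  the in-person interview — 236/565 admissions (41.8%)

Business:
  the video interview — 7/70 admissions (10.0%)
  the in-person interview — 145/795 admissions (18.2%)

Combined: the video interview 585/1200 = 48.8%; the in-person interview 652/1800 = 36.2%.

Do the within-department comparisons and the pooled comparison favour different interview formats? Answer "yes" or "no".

yes

Within each department level (Nursing 68.3% vs 81.9%; Education 42.7% vs 55.2%; Engineering 24.7% vs 41.8%; Business 10.0% vs 18.2%), the in-person interview has the higher rate every time. Pooled: 48.8% vs 36.2% — the video interview has the higher rate overall. The two comparisons disagree.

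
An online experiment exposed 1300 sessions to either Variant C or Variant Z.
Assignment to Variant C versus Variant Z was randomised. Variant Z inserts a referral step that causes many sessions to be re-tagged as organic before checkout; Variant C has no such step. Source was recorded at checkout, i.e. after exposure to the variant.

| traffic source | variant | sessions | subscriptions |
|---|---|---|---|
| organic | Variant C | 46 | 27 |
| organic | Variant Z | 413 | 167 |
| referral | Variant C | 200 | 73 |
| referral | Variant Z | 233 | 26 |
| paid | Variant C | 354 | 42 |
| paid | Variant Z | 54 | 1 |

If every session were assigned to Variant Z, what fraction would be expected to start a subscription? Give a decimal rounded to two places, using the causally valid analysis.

0.28

Traffic source lies on the pathway variant → traffic source → outcome, so adjusting for it blocks the indirect effect. For the total causal effect of variant, use the unadjusted pooled rates.
So P(outcome | do(Variant Z)) is just the pooled rate for Variant Z: 194/700 = 0.277.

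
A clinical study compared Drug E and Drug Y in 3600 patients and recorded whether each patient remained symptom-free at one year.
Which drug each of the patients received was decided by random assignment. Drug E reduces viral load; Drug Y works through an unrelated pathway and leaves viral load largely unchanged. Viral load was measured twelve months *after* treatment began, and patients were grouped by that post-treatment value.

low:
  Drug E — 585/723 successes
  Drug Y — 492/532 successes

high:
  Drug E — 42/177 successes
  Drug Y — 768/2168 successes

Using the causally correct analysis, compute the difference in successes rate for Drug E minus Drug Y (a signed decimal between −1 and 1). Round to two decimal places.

Stratifying would compare drugs among patients the drugs themselves sorted into viral load groups — a form of selection on an intermediate. The unconditioned pooled rates give the total causal effect.
The causal difference is the pooled difference: 0.697 − 0.467 = +0.230.

+0.23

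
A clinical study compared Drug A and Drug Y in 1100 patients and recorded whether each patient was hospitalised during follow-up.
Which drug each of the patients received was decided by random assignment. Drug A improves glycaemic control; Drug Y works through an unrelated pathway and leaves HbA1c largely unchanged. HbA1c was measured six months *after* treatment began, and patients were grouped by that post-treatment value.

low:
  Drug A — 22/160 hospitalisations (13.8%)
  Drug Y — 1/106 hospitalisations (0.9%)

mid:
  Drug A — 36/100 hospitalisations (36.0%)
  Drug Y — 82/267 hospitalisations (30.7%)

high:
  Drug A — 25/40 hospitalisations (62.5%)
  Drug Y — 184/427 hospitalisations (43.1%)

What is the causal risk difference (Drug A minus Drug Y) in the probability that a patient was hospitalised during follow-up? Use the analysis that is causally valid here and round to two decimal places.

-0.06

The HbA1c-specific comparison favours Drug Y throughout, but the pooled figures favour Drug A. The question is whether to condition on HbA1c.
Because the drug influences HbA1c, HbA1c is a post-treatment mediator, not a confounder. Stratifying on it would bias the estimate; the causal effect is the crude pooled difference.
The causal difference is the pooled difference: 0.277 − 0.334 = -0.057.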